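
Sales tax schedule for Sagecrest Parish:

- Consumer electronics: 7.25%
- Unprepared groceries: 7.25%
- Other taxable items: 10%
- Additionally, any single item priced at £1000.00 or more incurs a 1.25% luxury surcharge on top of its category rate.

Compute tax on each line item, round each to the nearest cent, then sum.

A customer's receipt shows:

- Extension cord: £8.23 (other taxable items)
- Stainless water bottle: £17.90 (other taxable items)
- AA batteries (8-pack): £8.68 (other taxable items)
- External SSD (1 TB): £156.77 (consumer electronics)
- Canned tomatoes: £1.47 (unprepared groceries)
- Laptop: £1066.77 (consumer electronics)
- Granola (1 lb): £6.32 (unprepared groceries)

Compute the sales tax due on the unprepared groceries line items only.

Canned tomatoes £1.47: unprepared groceries → 7.25% → £0.11
Granola (1 lb) £6.32: unprepared groceries → 7.25% → £0.46
Tax on unprepared groceries = £0.11 + £0.46 = £0.57

£0.57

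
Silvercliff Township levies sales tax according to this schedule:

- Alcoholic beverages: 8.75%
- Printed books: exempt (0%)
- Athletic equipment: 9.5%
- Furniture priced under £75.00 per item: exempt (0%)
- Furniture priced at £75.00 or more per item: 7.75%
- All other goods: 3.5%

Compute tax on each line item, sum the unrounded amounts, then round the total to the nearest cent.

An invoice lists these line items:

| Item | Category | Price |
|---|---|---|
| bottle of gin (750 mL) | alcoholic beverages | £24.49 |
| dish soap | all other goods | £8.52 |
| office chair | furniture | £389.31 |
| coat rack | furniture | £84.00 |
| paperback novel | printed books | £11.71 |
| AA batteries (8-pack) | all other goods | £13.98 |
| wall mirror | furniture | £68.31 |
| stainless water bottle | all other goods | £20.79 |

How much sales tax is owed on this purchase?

£40.34

Bottle of gin (750 mL) £24.49: alcoholic beverages → 8.75% → £2.142875
Dish soap £8.52: all other goods → 3.5% → £0.2982
Office chair £389.31: furniture, £75.00 or more → 7.75% → £30.171525
Coat rack £84.00: furniture, £75.00 or more → 7.75% → £6.51
Paperback novel £11.71: printed books → 0% → £0.00
AA batteries (8-pack) £13.98: all other goods → 3.5% → £0.4893
Wall mirror £68.31: furniture, under £75.00 → 0% → £0.00
Stainless water bottle £20.79: all other goods → 3.5% → £0.72765
Unrounded tax sum = £40.33955 → £40.34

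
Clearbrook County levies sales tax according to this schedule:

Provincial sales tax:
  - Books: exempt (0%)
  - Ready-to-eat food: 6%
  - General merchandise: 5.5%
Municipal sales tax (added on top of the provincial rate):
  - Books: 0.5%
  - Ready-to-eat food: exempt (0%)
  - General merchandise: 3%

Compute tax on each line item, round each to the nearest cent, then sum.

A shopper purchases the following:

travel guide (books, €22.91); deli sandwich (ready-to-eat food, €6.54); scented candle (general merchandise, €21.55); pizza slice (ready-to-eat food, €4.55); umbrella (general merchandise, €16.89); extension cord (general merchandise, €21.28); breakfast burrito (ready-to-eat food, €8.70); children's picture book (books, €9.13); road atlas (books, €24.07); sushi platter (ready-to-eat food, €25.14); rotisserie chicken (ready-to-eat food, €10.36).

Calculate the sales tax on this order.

Travel guide €22.91: books → 0% + 0.5% municipal = 0.5% → €0.11
Deli sandwich €6.54: ready-to-eat food → 6% + 0% municipal = 6% → €0.39
Scented candle €21.55: general merchandise → 5.5% + 3% municipal = 8.5% → €1.83
Pizza slice €4.55: ready-to-eat food → 6% + 0% municipal = 6% → €0.27
Umbrella €16.89: general merchandise → 5.5% + 3% municipal = 8.5% → €1.44
Extension cord €21.28: general merchandise → 5.5% + 3% municipal = 8.5% → €1.81
Breakfast burrito €8.70: ready-to-eat food → 6% + 0% municipal = 6% → €0.52
Children's picture book €9.13: books → 0% + 0.5% municipal = 0.5% → €0.05
Road atlas €24.07: books → 0% + 0.5% municipal = 0.5% → €0.12
Sushi platter €25.14: ready-to-eat food → 6% + 0% municipal = 6% → €1.51
Rotisserie chicken €10.36: ready-to-eat food → 6% + 0% municipal = 6% → €0.62
Total tax = €0.11 + €0.39 + €1.83 + €0.27 + €1.44 + €1.81 + €0.52 + €0.05 + €0.12 + €1.51 + €0.62 = €8.67

€8.67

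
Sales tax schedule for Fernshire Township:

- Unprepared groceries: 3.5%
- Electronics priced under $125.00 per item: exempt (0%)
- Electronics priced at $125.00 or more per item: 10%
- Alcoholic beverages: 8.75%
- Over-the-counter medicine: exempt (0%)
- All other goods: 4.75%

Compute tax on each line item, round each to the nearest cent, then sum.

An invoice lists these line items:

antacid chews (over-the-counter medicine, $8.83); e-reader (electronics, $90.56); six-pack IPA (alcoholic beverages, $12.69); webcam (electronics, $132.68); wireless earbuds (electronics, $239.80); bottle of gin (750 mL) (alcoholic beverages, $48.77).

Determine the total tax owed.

$42.63

Antacid chews $8.83: over-the-counter medicine → 0% → $0.00
E-reader $90.56: electronics, under $125.00 → 0% → $0.00
Six-pack IPA $12.69: alcoholic beverages → 8.75% → $1.11
Webcam $132.68: electronics, $125.00 or more → 10% → $13.27
Wireless earbuds $239.80: electronics, $125.00 or more → 10% → $23.98
Bottle of gin (750 mL) $48.77: alcoholic beverages → 8.75% → $4.27
Total tax = $1.11 + $13.27 + $23.98 + $4.27 = $42.63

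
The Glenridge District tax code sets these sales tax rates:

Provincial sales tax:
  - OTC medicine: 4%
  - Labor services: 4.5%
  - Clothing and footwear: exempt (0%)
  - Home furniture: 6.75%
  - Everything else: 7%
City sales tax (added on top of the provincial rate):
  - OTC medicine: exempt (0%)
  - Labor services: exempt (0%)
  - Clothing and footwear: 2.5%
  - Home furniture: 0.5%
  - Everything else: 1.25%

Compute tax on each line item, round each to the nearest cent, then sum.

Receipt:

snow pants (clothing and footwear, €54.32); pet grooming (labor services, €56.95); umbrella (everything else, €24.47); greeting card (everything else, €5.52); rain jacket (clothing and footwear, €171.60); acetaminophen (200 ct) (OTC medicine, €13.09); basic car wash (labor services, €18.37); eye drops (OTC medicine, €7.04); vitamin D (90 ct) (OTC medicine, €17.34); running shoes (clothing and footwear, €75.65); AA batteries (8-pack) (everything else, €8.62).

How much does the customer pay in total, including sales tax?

Snow pants €54.32: clothing and footwear → 0% + 2.5% city = 2.5% → €1.36
Pet grooming €56.95: labor services → 4.5% + 0% city = 4.5% → €2.56
Umbrella €24.47: everything else → 7% + 1.25% city = 8.25% → €2.02
Greeting card €5.52: everything else → 7% + 1.25% city = 8.25% → €0.46
Rain jacket €171.60: clothing and footwear → 0% + 2.5% city = 2.5% → €4.29
Acetaminophen (200 ct) €13.09: OTC medicine → 4% + 0% city = 4% → €0.52
Basic car wash €18.37: labor services → 4.5% + 0% city = 4.5% → €0.83
Eye drops €7.04: OTC medicine → 4% + 0% city = 4% → €0.28
Vitamin D (90 ct) €17.34: OTC medicine → 4% + 0% city = 4% → €0.69
Running shoes €75.65: clothing and footwear → 0% + 2.5% city = 2.5% → €1.89
AA batteries (8-pack) €8.62: everything else → 7% + 1.25% city = 8.25% → €0.71
Subtotal = €452.97; tax = €15.61; total due = €468.58

€468.58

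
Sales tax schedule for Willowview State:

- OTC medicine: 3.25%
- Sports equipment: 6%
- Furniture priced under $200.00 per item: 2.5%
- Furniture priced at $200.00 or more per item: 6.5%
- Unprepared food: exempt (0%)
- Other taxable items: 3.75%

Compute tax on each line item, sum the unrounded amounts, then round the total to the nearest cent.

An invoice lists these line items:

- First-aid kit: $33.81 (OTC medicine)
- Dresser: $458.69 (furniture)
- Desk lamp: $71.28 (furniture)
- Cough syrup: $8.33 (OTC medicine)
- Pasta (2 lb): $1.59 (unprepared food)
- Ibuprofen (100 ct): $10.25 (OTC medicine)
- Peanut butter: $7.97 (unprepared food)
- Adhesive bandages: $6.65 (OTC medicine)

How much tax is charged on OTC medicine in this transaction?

$1.92

First-aid kit $33.81: OTC medicine → 3.25% → $1.098825
Cough syrup $8.33: OTC medicine → 3.25% → $0.270725
Ibuprofen (100 ct) $10.25: OTC medicine → 3.25% → $0.333125
Adhesive bandages $6.65: OTC medicine → 3.25% → $0.216125
Tax on OTC medicine: unrounded sum = $1.9188 → $1.92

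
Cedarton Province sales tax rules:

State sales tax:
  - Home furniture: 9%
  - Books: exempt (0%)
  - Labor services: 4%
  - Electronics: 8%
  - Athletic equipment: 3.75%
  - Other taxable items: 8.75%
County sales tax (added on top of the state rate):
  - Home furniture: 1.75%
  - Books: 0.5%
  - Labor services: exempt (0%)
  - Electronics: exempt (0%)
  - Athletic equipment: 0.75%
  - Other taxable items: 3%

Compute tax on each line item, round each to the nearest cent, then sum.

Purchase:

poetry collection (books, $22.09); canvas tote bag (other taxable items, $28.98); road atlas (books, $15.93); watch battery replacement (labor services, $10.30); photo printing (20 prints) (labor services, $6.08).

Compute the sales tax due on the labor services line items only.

Watch battery replacement $10.30: labor services → 4% + 0% county = 4% → $0.41
Photo printing (20 prints) $6.08: labor services → 4% + 0% county = 4% → $0.24
Tax on labor services = $0.41 + $0.24 = $0.65

$0.65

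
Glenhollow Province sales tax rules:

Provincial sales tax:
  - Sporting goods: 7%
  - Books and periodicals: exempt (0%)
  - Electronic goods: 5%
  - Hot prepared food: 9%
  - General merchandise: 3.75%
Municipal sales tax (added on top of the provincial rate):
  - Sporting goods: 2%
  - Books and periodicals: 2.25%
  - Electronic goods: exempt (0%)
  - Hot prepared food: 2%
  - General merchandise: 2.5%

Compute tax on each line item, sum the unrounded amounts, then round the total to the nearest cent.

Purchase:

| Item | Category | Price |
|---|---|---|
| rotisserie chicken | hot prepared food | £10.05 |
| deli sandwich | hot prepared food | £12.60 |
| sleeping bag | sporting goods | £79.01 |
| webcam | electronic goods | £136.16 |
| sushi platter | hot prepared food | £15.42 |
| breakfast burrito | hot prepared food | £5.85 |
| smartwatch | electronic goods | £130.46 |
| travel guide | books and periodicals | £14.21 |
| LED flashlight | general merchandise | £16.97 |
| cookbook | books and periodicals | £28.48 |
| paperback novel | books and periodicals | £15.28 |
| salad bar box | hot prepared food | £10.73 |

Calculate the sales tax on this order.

£28.82

Rotisserie chicken £10.05: hot prepared food → 9% + 2% municipal = 11% → £1.1055
Deli sandwich £12.60: hot prepared food → 9% + 2% municipal = 11% → £1.386
Sleeping bag £79.01: sporting goods → 7% + 2% municipal = 9% → £7.1109
Webcam £136.16: electronic goods → 5% + 0% municipal = 5% → £6.808
Sushi platter £15.42: hot prepared food → 9% + 2% municipal = 11% → £1.6962
Breakfast burrito £5.85: hot prepared food → 9% + 2% municipal = 11% → £0.6435
Smartwatch £130.46: electronic goods → 5% + 0% municipal = 5% → £6.523
Travel guide £14.21: books and periodicals → 0% + 2.25% municipal = 2.25% → £0.319725
LED flashlight £16.97: general merchandise → 3.75% + 2.5% municipal = 6.25% → £1.060625
Cookbook £28.48: books and periodicals → 0% + 2.25% municipal = 2.25% → £0.6408
Paperback novel £15.28: books and periodicals → 0% + 2.25% municipal = 2.25% → £0.3438
Salad bar box £10.73: hot prepared food → 9% + 2% municipal = 11% → £1.1803
Unrounded tax sum = £28.81835 → £28.82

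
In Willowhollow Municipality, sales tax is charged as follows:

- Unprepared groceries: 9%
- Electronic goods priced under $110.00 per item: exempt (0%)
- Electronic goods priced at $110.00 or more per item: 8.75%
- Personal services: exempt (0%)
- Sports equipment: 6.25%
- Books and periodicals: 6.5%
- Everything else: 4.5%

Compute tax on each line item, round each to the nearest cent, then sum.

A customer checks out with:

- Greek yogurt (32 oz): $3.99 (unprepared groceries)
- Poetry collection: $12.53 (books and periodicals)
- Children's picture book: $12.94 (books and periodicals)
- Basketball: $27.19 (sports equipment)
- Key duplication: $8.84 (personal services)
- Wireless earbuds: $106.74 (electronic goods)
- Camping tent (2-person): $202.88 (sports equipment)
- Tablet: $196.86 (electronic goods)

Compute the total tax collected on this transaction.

$33.62

Greek yogurt (32 oz) $3.99: unprepared groceries → 9% → $0.36
Poetry collection $12.53: books and periodicals → 6.5% → $0.81
Children's picture book $12.94: books and periodicals → 6.5% → $0.84
Basketball $27.19: sports equipment → 6.25% → $1.70
Key duplication $8.84: personal services → 0% → $0.00
Wireless earbuds $106.74: electronic goods, under $110.00 → 0% → $0.00
Camping tent (2-person) $202.88: sports equipment → 6.25% → $12.68
Tablet $196.86: electronic goods, $110.00 or more → 8.75% → $17.23
Total tax = $0.36 + $0.81 + $0.84 + $1.70 + $12.68 + $17.23 = $33.62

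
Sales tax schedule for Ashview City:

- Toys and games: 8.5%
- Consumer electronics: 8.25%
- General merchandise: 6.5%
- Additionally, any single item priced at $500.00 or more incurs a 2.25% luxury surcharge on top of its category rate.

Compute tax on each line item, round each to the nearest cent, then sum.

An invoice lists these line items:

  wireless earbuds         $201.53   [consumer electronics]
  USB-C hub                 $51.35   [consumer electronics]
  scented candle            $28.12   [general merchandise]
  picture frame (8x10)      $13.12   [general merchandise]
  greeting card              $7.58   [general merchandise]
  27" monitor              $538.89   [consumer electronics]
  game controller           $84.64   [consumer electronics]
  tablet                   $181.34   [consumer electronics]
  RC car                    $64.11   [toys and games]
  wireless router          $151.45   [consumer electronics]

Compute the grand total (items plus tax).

Wireless earbuds $201.53: consumer electronics → 8.25% → $16.63
USB-C hub $51.35: consumer electronics → 8.25% → $4.24
Scented candle $28.12: general merchandise → 6.5% → $1.83
Picture frame (8x10) $13.12: general merchandise → 6.5% → $0.85
Greeting card $7.58: general merchandise → 6.5% → $0.49
27" monitor $538.89: consumer electronics → 8.25% + 2.25% surcharge = 10.5% → $56.58
Game controller $84.64: consumer electronics → 8.25% → $6.98
Tablet $181.34: consumer electronics → 8.25% → $14.96
RC car $64.11: toys and games → 8.5% → $5.45
Wireless router $151.45: consumer electronics → 8.25% → $12.49
Subtotal = $1322.13; tax = $120.50; total due = $1442.63

$1442.63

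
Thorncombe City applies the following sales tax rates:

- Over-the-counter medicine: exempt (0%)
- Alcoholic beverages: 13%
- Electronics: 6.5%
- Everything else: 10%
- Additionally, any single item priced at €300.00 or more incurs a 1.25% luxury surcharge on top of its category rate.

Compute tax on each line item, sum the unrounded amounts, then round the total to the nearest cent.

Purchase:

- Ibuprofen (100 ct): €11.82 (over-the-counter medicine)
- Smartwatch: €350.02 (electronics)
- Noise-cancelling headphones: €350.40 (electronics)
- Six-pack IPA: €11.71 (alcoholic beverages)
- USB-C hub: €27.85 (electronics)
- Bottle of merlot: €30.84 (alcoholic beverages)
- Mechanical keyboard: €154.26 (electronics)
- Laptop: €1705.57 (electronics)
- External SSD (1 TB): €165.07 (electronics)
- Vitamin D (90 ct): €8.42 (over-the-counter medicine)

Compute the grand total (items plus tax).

€3030.52

Ibuprofen (100 ct) €11.82: over-the-counter medicine → 0% → €0.00
Smartwatch €350.02: electronics → 6.5% + 1.25% surcharge = 7.75% → €27.12655
Noise-cancelling headphones €350.40: electronics → 6.5% + 1.25% surcharge = 7.75% → €27.156
Six-pack IPA €11.71: alcoholic beverages → 13% → €1.5223
USB-C hub €27.85: electronics → 6.5% → €1.81025
Bottle of merlot €30.84: alcoholic beverages → 13% → €4.0092
Mechanical keyboard €154.26: electronics → 6.5% → €10.0269
Laptop €1705.57: electronics → 6.5% + 1.25% surcharge = 7.75% → €132.181675
External SSD (1 TB) €165.07: electronics → 6.5% → €10.72955
Vitamin D (90 ct) €8.42: over-the-counter medicine → 0% → €0.00
Subtotal = €2815.96; unrounded tax = €214.562425 → €214.56; total due = €3030.52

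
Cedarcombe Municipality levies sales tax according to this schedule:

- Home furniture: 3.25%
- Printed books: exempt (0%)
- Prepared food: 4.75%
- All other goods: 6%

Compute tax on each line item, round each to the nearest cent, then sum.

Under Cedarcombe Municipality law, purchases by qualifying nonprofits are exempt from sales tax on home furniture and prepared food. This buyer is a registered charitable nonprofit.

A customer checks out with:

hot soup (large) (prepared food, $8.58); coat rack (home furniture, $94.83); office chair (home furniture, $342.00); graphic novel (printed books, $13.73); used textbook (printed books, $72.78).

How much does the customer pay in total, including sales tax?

Hot soup (large) $8.58: prepared food, buyer-exempt → 0% → $0.00
Coat rack $94.83: home furniture, buyer-exempt → 0% → $0.00
Office chair $342.00: home furniture, buyer-exempt → 0% → $0.00
Graphic novel $13.73: printed books → 0% → $0.00
Used textbook $72.78: printed books → 0% → $0.00
Subtotal = $531.92; tax = $0.00; total due = $531.92

$531.92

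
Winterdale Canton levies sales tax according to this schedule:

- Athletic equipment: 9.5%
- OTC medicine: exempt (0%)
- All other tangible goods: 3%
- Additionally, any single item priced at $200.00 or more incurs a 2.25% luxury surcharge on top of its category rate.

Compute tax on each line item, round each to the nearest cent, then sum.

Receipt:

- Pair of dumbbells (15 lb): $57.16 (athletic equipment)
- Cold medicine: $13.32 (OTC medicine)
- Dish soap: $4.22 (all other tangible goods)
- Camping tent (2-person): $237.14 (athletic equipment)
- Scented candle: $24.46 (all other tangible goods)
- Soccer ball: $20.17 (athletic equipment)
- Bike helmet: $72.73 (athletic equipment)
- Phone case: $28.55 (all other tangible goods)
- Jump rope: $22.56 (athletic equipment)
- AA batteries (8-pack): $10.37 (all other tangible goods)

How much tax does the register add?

Pair of dumbbells (15 lb) $57.16: athletic equipment → 9.5% → $5.43
Cold medicine $13.32: OTC medicine → 0% → $0.00
Dish soap $4.22: all other tangible goods → 3% → $0.13
Camping tent (2-person) $237.14: athletic equipment → 9.5% + 2.25% surcharge = 11.75% → $27.86
Scented candle $24.46: all other tangible goods → 3% → $0.73
Soccer ball $20.17: athletic equipment → 9.5% → $1.92
Bike helmet $72.73: athletic equipment → 9.5% → $6.91
Phone case $28.55: all other tangible goods → 3% → $0.86
Jump rope $22.56: athletic equipment → 9.5% → $2.14
AA batteries (8-pack) $10.37: all other tangible goods → 3% → $0.31
Total tax = $5.43 + $0.13 + $27.86 + $0.73 + $1.92 + $6.91 + $0.86 + $2.14 + $0.31 = $46.29

$46.29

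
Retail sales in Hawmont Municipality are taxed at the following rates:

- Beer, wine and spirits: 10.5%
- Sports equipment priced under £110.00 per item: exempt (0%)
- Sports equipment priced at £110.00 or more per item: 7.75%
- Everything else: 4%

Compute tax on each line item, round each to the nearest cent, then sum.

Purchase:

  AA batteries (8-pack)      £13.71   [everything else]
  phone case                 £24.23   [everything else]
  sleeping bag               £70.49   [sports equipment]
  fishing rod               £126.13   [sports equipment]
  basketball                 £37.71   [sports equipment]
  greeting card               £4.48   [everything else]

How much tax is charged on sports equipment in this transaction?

Sleeping bag £70.49: sports equipment, under £110.00 → 0% → £0.00
Fishing rod £126.13: sports equipment, £110.00 or more → 7.75% → £9.78
Basketball £37.71: sports equipment, under £110.00 → 0% → £0.00
Tax on sports equipment = £0.00 + £9.78 + £0.00 = £9.78

£9.78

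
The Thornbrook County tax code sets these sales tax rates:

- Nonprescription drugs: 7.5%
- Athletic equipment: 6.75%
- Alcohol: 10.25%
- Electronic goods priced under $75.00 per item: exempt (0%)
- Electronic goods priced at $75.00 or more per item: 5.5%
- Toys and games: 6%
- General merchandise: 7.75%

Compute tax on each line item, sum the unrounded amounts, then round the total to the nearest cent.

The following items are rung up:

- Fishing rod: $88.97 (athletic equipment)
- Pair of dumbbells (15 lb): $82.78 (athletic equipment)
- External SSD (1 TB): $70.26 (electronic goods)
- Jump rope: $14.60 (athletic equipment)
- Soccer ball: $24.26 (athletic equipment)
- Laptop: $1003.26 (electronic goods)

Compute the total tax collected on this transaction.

$69.40

Fishing rod $88.97: athletic equipment → 6.75% → $6.005475
Pair of dumbbells (15 lb) $82.78: athletic equipment → 6.75% → $5.58765
External SSD (1 TB) $70.26: electronic goods, under $75.00 → 0% → $0.00
Jump rope $14.60: athletic equipment → 6.75% → $0.9855
Soccer ball $24.26: athletic equipment → 6.75% → $1.63755
Laptop $1003.26: electronic goods, $75.00 or more → 5.5% → $55.1793
Unrounded tax sum = $69.395475 → $69.40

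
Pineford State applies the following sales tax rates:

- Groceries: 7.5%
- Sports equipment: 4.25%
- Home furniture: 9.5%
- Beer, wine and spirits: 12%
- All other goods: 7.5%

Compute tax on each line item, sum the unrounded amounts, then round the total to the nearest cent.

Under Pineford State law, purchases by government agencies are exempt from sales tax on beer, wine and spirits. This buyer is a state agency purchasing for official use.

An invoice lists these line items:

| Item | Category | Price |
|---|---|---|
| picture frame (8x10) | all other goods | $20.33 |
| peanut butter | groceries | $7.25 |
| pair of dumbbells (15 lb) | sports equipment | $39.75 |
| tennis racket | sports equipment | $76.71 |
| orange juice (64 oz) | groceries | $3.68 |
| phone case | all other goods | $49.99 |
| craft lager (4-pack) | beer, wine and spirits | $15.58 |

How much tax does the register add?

$11.04

Picture frame (8x10) $20.33: all other goods → 7.5% → $1.52475
Peanut butter $7.25: groceries → 7.5% → $0.54375
Pair of dumbbells (15 lb) $39.75: sports equipment → 4.25% → $1.689375
Tennis racket $76.71: sports equipment → 4.25% → $3.260175
Orange juice (64 oz) $3.68: groceries → 7.5% → $0.276
Phone case $49.99: all other goods → 7.5% → $3.74925
Craft lager (4-pack) $15.58: beer, wine and spirits, buyer-exempt → 0% → $0.00
Unrounded tax sum = $11.0433 → $11.04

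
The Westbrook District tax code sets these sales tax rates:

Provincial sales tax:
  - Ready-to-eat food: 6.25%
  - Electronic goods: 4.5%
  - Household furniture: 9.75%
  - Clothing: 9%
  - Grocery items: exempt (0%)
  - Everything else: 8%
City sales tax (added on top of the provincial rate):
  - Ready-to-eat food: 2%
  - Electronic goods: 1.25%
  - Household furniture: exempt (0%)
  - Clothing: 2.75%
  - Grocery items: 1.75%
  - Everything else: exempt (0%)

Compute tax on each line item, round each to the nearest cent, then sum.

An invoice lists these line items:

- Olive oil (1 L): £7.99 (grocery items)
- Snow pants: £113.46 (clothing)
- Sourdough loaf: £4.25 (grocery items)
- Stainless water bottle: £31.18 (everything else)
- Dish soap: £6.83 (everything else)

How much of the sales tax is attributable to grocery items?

Olive oil (1 L) £7.99: grocery items → 0% + 1.75% city = 1.75% → £0.14
Sourdough loaf £4.25: grocery items → 0% + 1.75% city = 1.75% → £0.07
Tax on grocery items = £0.14 + £0.07 = £0.21

£0.21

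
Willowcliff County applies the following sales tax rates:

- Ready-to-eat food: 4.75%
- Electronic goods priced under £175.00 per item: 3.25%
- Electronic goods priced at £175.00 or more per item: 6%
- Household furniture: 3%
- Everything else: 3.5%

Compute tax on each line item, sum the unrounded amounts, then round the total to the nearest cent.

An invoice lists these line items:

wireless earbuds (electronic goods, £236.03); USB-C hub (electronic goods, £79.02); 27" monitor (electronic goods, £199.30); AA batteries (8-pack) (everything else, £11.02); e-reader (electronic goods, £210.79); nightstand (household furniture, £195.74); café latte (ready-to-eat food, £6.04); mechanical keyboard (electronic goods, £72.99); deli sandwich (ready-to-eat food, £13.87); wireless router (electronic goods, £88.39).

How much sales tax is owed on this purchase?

Wireless earbuds £236.03: electronic goods, £175.00 or more → 6% → £14.1618
USB-C hub £79.02: electronic goods, under £175.00 → 3.25% → £2.56815
27" monitor £199.30: electronic goods, £175.00 or more → 6% → £11.958
AA batteries (8-pack) £11.02: everything else → 3.5% → £0.3857
E-reader £210.79: electronic goods, £175.00 or more → 6% → £12.6474
Nightstand £195.74: household furniture → 3% → £5.8722
Café latte £6.04: ready-to-eat food → 4.75% → £0.2869
Mechanical keyboard £72.99: electronic goods, under £175.00 → 3.25% → £2.372175
Deli sandwich £13.87: ready-to-eat food → 4.75% → £0.658825
Wireless router £88.39: electronic goods, under £175.00 → 3.25% → £2.872675
Unrounded tax sum = £53.783825 → £53.78

£53.78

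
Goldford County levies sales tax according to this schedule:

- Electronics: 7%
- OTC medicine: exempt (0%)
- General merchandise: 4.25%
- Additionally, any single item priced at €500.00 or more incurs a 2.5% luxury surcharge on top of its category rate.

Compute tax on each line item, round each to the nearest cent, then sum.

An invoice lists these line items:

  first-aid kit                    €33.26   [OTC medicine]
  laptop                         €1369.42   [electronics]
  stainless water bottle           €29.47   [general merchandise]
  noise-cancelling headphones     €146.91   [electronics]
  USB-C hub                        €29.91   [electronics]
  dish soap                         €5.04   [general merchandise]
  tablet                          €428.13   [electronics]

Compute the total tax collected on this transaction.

€173.89

First-aid kit €33.26: OTC medicine → 0% → €0.00
Laptop €1369.42: electronics → 7% + 2.5% surcharge = 9.5% → €130.09
Stainless water bottle €29.47: general merchandise → 4.25% → €1.25
Noise-cancelling headphones €146.91: electronics → 7% → €10.28
USB-C hub €29.91: electronics → 7% → €2.09
Dish soap €5.04: general merchandise → 4.25% → €0.21
Tablet €428.13: electronics → 7% → €29.97
Total tax = €130.09 + €1.25 + €10.28 + €2.09 + €0.21 + €29.97 = €173.89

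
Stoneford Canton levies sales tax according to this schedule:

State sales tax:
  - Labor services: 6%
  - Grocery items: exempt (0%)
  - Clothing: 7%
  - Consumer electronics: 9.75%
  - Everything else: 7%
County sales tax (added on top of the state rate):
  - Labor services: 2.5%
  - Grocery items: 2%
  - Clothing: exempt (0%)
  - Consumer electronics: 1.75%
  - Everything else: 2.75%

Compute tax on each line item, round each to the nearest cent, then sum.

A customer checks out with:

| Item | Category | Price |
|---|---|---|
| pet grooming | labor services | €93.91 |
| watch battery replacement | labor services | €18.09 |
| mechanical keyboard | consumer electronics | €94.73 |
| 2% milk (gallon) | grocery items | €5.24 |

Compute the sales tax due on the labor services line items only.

€9.52

Pet grooming €93.91: labor services → 6% + 2.5% county = 8.5% → €7.98
Watch battery replacement €18.09: labor services → 6% + 2.5% county = 8.5% → €1.54
Tax on labor services = €7.98 + €1.54 = €9.52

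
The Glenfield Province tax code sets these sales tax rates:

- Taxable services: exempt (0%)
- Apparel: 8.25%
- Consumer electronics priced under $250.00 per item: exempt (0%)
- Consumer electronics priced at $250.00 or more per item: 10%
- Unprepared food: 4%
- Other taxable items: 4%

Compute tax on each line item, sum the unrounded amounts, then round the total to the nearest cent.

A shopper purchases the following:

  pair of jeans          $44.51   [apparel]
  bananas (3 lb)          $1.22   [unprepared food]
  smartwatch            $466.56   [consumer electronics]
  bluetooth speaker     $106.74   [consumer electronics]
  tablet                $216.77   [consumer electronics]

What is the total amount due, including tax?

Pair of jeans $44.51: apparel → 8.25% → $3.672075
Bananas (3 lb) $1.22: unprepared food → 4% → $0.0488
Smartwatch $466.56: consumer electronics, $250.00 or more → 10% → $46.656
Bluetooth speaker $106.74: consumer electronics, under $250.00 → 0% → $0.00
Tablet $216.77: consumer electronics, under $250.00 → 0% → $0.00
Subtotal = $835.80; unrounded tax = $50.376875 → $50.38; total due = $886.18

$886.18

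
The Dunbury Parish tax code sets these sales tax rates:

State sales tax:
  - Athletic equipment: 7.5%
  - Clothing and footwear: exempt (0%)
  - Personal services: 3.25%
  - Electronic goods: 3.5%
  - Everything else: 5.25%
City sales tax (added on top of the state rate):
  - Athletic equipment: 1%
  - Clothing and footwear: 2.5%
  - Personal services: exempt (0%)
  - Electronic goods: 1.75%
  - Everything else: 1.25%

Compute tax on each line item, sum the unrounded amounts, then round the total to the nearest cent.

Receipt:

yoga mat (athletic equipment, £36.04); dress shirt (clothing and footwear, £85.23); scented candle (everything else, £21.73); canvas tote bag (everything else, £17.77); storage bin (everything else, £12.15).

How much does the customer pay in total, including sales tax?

Yoga mat £36.04: athletic equipment → 7.5% + 1% city = 8.5% → £3.0634
Dress shirt £85.23: clothing and footwear → 0% + 2.5% city = 2.5% → £2.13075
Scented candle £21.73: everything else → 5.25% + 1.25% city = 6.5% → £1.41245
Canvas tote bag £17.77: everything else → 5.25% + 1.25% city = 6.5% → £1.15505
Storage bin £12.15: everything else → 5.25% + 1.25% city = 6.5% → £0.78975
Subtotal = £172.92; unrounded tax = £8.5514 → £8.55; total due = £181.47

£181.47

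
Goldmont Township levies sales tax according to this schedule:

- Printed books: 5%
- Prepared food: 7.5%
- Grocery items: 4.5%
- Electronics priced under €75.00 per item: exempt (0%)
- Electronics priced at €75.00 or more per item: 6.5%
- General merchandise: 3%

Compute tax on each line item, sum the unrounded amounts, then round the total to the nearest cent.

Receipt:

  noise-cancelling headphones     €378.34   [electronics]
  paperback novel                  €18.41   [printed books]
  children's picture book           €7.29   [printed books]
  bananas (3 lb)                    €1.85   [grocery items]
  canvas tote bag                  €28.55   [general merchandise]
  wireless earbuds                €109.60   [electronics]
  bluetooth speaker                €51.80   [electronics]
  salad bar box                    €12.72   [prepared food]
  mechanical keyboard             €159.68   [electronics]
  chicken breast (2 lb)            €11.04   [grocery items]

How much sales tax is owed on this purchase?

Noise-cancelling headphones €378.34: electronics, €75.00 or more → 6.5% → €24.5921
Paperback novel €18.41: printed books → 5% → €0.9205
Children's picture book €7.29: printed books → 5% → €0.3645
Bananas (3 lb) €1.85: grocery items → 4.5% → €0.08325
Canvas tote bag €28.55: general merchandise → 3% → €0.8565
Wireless earbuds €109.60: electronics, €75.00 or more → 6.5% → €7.124
Bluetooth speaker €51.80: electronics, under €75.00 → 0% → €0.00
Salad bar box €12.72: prepared food → 7.5% → €0.954
Mechanical keyboard €159.68: electronics, €75.00 or more → 6.5% → €10.3792
Chicken breast (2 lb) €11.04: grocery items → 4.5% → €0.4968
Unrounded tax sum = €45.77085 → €45.77

€45.77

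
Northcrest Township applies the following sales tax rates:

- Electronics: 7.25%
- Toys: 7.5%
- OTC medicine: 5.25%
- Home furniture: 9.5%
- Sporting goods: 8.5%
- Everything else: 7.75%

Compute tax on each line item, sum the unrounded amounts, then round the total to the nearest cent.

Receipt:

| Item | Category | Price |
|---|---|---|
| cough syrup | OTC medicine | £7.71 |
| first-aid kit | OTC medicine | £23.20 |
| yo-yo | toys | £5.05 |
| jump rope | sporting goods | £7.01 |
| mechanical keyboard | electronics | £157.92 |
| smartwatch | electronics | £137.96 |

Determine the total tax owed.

£24.05

Cough syrup £7.71: OTC medicine → 5.25% → £0.404775
First-aid kit £23.20: OTC medicine → 5.25% → £1.218
Yo-yo £5.05: toys → 7.5% → £0.37875
Jump rope £7.01: sporting goods → 8.5% → £0.59585
Mechanical keyboard £157.92: electronics → 7.25% → £11.4492
Smartwatch £137.96: electronics → 7.25% → £10.0021
Unrounded tax sum = £24.048675 → £24.05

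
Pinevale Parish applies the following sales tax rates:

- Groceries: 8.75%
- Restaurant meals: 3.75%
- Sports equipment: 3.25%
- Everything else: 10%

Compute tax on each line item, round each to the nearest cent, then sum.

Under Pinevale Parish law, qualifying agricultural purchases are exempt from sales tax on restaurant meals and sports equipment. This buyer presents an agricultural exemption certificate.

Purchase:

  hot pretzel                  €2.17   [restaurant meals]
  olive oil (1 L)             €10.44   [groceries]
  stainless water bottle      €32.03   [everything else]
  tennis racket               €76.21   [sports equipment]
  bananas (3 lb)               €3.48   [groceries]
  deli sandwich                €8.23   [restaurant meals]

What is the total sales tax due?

€4.41

Hot pretzel €2.17: restaurant meals, buyer-exempt → 0% → €0.00
Olive oil (1 L) €10.44: groceries → 8.75% → €0.91
Stainless water bottle €32.03: everything else → 10% → €3.20
Tennis racket €76.21: sports equipment, buyer-exempt → 0% → €0.00
Bananas (3 lb) €3.48: groceries → 8.75% → €0.30
Deli sandwich €8.23: restaurant meals, buyer-exempt → 0% → €0.00
Total tax = €0.91 + €3.20 + €0.30 = €4.41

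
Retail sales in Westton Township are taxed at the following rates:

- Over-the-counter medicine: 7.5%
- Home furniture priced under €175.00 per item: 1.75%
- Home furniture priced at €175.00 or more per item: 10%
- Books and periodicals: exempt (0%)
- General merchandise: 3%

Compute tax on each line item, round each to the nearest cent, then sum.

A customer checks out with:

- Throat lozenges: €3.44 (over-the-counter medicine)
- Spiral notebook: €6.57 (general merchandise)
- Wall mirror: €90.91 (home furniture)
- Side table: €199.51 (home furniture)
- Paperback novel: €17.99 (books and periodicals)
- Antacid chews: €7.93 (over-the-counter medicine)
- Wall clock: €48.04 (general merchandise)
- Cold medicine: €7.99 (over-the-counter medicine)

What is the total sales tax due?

Throat lozenges €3.44: over-the-counter medicine → 7.5% → €0.26
Spiral notebook €6.57: general merchandise → 3% → €0.20
Wall mirror €90.91: home furniture, under €175.00 → 1.75% → €1.59
Side table €199.51: home furniture, €175.00 or more → 10% → €19.95
Paperback novel €17.99: books and periodicals → 0% → €0.00
Antacid chews €7.93: over-the-counter medicine → 7.5% → €0.59
Wall clock €48.04: general merchandise → 3% → €1.44
Cold medicine €7.99: over-the-counter medicine → 7.5% → €0.60
Total tax = €0.26 + €0.20 + €1.59 + €19.95 + €0.59 + €1.44 + €0.60 = €24.63

€24.63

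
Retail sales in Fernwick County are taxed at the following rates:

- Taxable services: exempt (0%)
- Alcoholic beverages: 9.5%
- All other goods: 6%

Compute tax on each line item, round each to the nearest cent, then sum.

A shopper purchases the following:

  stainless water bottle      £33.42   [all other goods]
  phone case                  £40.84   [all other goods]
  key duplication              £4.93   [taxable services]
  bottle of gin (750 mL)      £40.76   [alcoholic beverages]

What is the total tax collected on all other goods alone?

Stainless water bottle £33.42: all other goods → 6% → £2.01
Phone case £40.84: all other goods → 6% → £2.45
Tax on all other goods = £2.01 + £2.45 = £4.46

£4.46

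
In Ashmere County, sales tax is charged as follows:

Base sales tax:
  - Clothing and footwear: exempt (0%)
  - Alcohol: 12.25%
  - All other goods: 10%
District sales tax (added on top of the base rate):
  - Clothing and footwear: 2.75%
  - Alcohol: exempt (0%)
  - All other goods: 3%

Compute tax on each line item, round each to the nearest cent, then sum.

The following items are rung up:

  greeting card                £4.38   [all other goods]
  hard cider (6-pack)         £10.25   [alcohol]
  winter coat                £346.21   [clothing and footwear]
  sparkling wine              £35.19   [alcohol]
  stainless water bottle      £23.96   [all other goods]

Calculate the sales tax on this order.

Greeting card £4.38: all other goods → 10% + 3% district = 13% → £0.57
Hard cider (6-pack) £10.25: alcohol → 12.25% + 0% district = 12.25% → £1.26
Winter coat £346.21: clothing and footwear → 0% + 2.75% district = 2.75% → £9.52
Sparkling wine £35.19: alcohol → 12.25% + 0% district = 12.25% → £4.31
Stainless water bottle £23.96: all other goods → 10% + 3% district = 13% → £3.11
Total tax = £0.57 + £1.26 + £9.52 + £4.31 + £3.11 = £18.77

£18.77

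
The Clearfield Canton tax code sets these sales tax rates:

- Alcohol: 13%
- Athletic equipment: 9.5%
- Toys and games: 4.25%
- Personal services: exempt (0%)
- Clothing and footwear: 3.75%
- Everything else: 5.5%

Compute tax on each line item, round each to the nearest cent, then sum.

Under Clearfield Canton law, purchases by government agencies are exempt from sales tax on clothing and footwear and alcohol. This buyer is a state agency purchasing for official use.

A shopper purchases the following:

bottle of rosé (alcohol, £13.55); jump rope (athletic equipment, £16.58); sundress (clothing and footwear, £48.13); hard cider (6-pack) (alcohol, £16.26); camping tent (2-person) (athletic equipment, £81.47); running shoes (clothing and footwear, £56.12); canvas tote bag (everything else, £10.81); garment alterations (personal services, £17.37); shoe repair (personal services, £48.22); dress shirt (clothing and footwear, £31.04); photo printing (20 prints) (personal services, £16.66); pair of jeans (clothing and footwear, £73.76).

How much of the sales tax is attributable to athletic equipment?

Jump rope £16.58: athletic equipment → 9.5% → £1.58
Camping tent (2-person) £81.47: athletic equipment → 9.5% → £7.74
Tax on athletic equipment = £1.58 + £7.74 = £9.32

£9.32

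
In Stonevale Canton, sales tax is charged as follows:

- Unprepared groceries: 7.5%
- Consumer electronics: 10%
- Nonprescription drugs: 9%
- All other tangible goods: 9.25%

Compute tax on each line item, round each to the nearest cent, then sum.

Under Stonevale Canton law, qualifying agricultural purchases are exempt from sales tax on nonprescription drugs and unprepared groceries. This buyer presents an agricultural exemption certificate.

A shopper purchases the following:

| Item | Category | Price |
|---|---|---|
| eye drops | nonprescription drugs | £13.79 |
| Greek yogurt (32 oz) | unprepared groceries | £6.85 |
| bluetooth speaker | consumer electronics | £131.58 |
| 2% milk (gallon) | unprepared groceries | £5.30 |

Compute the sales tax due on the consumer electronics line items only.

Bluetooth speaker £131.58: consumer electronics → 10% → £13.16
Tax on consumer electronics = £13.16

£13.16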